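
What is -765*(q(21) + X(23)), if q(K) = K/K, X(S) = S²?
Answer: -405450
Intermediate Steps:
q(K) = 1
-765*(q(21) + X(23)) = -765*(1 + 23²) = -765*(1 + 529) = -765*530 = -405450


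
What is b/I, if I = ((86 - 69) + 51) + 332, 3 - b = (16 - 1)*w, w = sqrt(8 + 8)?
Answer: -57/400 ≈ -0.14250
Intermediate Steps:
w = 4 (w = sqrt(16) = 4)
b = -57 (b = 3 - (16 - 1)*4 = 3 - 15*4 = 3 - 1*60 = 3 - 60 = -57)
I = 400 (I = (17 + 51) + 332 = 68 + 332 = 400)
b/I = -57/400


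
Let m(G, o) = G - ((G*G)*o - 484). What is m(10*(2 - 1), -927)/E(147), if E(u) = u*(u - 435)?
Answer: -46597/21168 ≈ -2.2013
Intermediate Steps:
E(u) = u*(-435 + u)
m(G, o) = 484 + G - o*G**2 (m(G, o) = G - (G**2*o - 484) = G - (o*G**2 - 484) = G - (-484 + o*G**2) = G + (484 - o*G**2) = 484 + G - o*G**2)
m(10*(2 - 1), -927)/E(147) = (484 + 10*(2 - 1) - 1*(-927)*(10*(2 - 1))**2)/((147*(-435 + 147))) = (484 + 10*1 - 1*(-927)*(10*1)**2)/((147*(-288))) = (484 + 10 - 1*(-927)*10**2)/(-42336) = (484 + 10 - 1*(-927)*100)*(-1/42336) = (484 + 10 + 92700)*(-1/42336) = 93194*(-1/42336) = -46597/21168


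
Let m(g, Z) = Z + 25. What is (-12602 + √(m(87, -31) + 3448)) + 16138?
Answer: 3536 + √3442 ≈ 3594.7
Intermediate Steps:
m(g, Z) = 25 + Z
(-12602 + √(m(87, -31) + 3448)) + 16138 = (-12602 + √((25 - 31) + 3448)) + 16138 = (-12602 + √(-6 + 3448)) + 16138 = (-12602 + √3442) + 16138 = 3536 + √3442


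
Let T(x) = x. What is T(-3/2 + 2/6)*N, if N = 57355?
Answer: -401485/6 ≈ -66914.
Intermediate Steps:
T(-3/2 + 2/6)*N = (-3/2 + 2/6)*57355 = (-3*½ + 2*(⅙))*57355 = (-3/2 + ⅓)*57355 = -7/6*57355 = -401485/6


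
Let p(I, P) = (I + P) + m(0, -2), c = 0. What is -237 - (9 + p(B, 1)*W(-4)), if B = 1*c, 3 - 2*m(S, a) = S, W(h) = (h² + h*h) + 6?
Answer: -341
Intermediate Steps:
W(h) = 6 + 2*h² (W(h) = (h² + h²) + 6 = 2*h² + 6 = 6 + 2*h²)
m(S, a) = 3/2 - S/2
B = 0 (B = 1*0 = 0)
p(I, P) = 3/2 + I + P (p(I, P) = (I + P) + (3/2 - ½*0) = (I + P) + (3/2 + 0) = (I + P) + 3/2 = 3/2 + I + P)
-237 - (9 + p(B, 1)*W(-4)) = -237 - (9 + (3/2 + 0 + 1)*(6 + 2*(-4)²)) = -237 - (9 + 5*(6 + 2*16)/2) = -237 - (9 + 5*(6 + 32)/2) = -237 - (9 + (5/2)*38) = -237 - (9 + 95) = -237 - 1*104 = -237 - 104 = -341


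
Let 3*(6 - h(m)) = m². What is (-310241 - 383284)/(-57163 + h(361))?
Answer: 2080575/301792 ≈ 6.8941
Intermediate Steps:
h(m) = 6 - m²/3
(-310241 - 383284)/(-57163 + h(361)) = (-310241 - 383284)/(-57163 + (6 - ⅓*361²)) = -693525/(-57163 + (6 - ⅓*130321)) = -693525/(-57163 + (6 - 130321/3)) = -693525/(-57163 - 130303/3) = -693525/(-301792/3) = -693525*(-3/301792) = 2080575/301792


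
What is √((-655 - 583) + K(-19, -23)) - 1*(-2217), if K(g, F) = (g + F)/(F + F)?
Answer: 2217 + I*√654419/23 ≈ 2217.0 + 35.172*I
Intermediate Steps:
K(g, F) = (F + g)/(2*F) (K(g, F) = (F + g)/((2*F)) = (F + g)*(1/(2*F)) = (F + g)/(2*F))
√((-655 - 583) + K(-19, -23)) - 1*(-2217) = √((-655 - 583) + (½)*(-23 - 19)/(-23)) - 1*(-2217) = √(-1238 + (½)*(-1/23)*(-42)) + 2217 = √(-1238 + 21/23) + 2217 = √(-28453/23) + 2217 = I*√654419/23 + 2217 = 2217 + I*√654419/23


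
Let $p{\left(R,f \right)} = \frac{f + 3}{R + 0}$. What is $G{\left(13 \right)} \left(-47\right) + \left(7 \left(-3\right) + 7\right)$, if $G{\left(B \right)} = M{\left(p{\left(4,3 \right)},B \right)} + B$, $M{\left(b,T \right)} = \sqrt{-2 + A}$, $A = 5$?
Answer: $-625 - 47 \sqrt{3} \approx -706.41$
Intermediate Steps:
$p{\left(R,f \right)} = \frac{3 + f}{R}$
$M{\left(b,T \right)} = \sqrt{3}$ ($M{\left(b,T \right)} = \sqrt{-2 + 5} = \sqrt{3}$)
$G{\left(B \right)} = B + \sqrt{3}$ ($G{\left(B \right)} = \sqrt{3} + B = B + \sqrt{3}$)
$G{\left(13 \right)} \left(-47\right) + \left(7 \left(-3\right) + 7\right) = \left(13 + \sqrt{3}\right) \left(-47\right) + \left(7 \left(-3\right) + 7\right) = \left(-611 - 47 \sqrt{3}\right) + \left(-21 + 7\right) = \left(-611 - 47 \sqrt{3}\right) - 14 = -625 - 47 \sqrt{3}$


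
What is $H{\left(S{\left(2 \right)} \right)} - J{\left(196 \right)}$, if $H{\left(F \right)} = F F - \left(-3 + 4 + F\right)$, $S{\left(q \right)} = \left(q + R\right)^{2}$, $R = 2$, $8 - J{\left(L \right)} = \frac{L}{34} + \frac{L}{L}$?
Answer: $\frac{4042}{17} \approx 237.76$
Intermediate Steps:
$J{\left(L \right)} = 7 - \frac{L}{34}$ ($J{\left(L \right)} = 8 - \left(\frac{L}{34} + \frac{L}{L}\right) = 8 - \left(L \frac{1}{34} + 1\right) = 8 - \left(\frac{L}{34} + 1\right) = 8 - \left(1 + \frac{L}{34}\right) = 7 - \frac{L}{34}$)
$S{\left(q \right)} = \left(2 + q\right)^{2}$ ($S{\left(q \right)} = \left(q + 2\right)^{2} = \left(2 + q\right)^{2}$)
$H{\left(F \right)} = -1 + F^{2} - F$ ($H{\left(F \right)} = F^{2} - \left(1 + F\right) = -1 + F^{2} - F$)
$H{\left(S{\left(2 \right)} \right)} - J{\left(196 \right)} = \left(-1 + \left(\left(2 + 2\right)^{2}\right)^{2} - \left(2 + 2\right)^{2}\right) - \left(7 - \frac{98}{17}\right) = \left(-1 + \left(4^{2}\right)^{2} - 4^{2}\right) - \left(7 - \frac{98}{17}\right) = \left(-1 + 16^{2} - 16\right) - \frac{21}{17} = \left(-1 + 256 - 16\right) - \frac{21}{17} = 239 - \frac{21}{17} = \frac{4042}{17}$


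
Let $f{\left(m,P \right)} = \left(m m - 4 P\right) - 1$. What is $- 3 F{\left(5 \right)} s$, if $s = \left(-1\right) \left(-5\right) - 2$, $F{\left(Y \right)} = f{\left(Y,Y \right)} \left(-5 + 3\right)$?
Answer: $72$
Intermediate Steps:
$f{\left(m,P \right)} = -1 + m^{2} - 4 P$ ($f{\left(m,P \right)} = \left(m^{2} - 4 P\right) - 1 = -1 + m^{2} - 4 P$)
$F{\left(Y \right)} = 2 - 2 Y^{2} + 8 Y$ ($F{\left(Y \right)} = \left(-1 + Y^{2} - 4 Y\right) \left(-5 + 3\right) = \left(-1 + Y^{2} - 4 Y\right) \left(-2\right) = 2 - 2 Y^{2} + 8 Y$)
$s = 3$ ($s = 5 + \left(-5 + 3\right) = 5 - 2 = 3$)
$- 3 F{\left(5 \right)} s = - 3 \left(2 - 2 \cdot 5^{2} + 8 \cdot 5\right) 3 = - 3 \left(2 - 50 + 40\right) 3 = \left(-3\right) \left(-8\right) 3 = 24 \cdot 3 = 72$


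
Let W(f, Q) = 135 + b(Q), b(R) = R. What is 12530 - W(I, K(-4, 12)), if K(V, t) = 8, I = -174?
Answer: 12387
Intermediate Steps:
W(f, Q) = 135 + Q
12530 - W(I, K(-4, 12)) = 12530 - (135 + 8) = 12530 - 1*143 = 12530 - 143 = 12387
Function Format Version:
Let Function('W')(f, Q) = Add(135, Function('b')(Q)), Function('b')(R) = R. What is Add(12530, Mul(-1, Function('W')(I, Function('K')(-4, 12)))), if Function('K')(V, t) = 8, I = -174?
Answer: 12387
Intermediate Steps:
Function('W')(f, Q) = Add(135, Q)
Add(12530, Mul(-1, Function('W')(I, Function('K')(-4, 12)))) = Add(12530, Mul(-1, Add(135, 8))) = Add(12530, Mul(-1, 143)) = Add(12530, -143) = 12387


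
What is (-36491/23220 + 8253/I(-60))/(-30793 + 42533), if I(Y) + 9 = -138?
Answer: -9380897/1908219600 ≈ -0.0049160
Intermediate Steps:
I(Y) = -147 (I(Y) = -9 - 138 = -147)
(-36491/23220 + 8253/I(-60))/(-30793 + 42533) = (-36491/23220 + 8253/(-147))/(-30793 + 42533) = (-36491*1/23220 + 8253*(-1/147))/11740 = (-36491/23220 - 393/7)*(1/11740) = -9380897/162540*1/11740 = -9380897/1908219600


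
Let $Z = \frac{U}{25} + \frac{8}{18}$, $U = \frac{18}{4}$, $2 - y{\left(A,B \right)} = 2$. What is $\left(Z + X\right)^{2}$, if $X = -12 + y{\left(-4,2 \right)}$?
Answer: $\frac{26204161}{202500} \approx 129.4$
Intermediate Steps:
$y{\left(A,B \right)} = 0$ ($y{\left(A,B \right)} = 2 - 2 = 0$)
$U = \frac{9}{2}$ ($U = 18 \cdot \frac{1}{4} = \frac{9}{2} \approx 4.5$)
$X = -12$ ($X = -12 + 0 = -12$)
$Z = \frac{281}{450}$ ($Z = \frac{9}{2 \cdot 25} + \frac{8}{18} = \frac{9}{2} \cdot \frac{1}{25} + 8 \cdot \frac{1}{18} = \frac{9}{50} + \frac{4}{9} = \frac{281}{450} \approx 0.62444$)
$\left(Z + X\right)^{2} = \left(\frac{281}{450} - 12\right)^{2} = \left(- \frac{5119}{450}\right)^{2} = \frac{26204161}{202500}$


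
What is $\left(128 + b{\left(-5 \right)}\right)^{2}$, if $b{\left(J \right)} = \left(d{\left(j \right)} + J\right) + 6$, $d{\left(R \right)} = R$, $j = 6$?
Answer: $18225$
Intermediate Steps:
$b{\left(J \right)} = 12 + J$ ($b{\left(J \right)} = \left(6 + J\right) + 6 = 12 + J$)
$\left(128 + b{\left(-5 \right)}\right)^{2} = \left(128 + \left(12 - 5\right)\right)^{2} = \left(128 + 7\right)^{2} = 135^{2} = 18225$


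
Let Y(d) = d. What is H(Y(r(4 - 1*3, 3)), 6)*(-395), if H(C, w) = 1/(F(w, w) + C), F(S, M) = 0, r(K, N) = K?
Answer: -395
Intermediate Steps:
H(C, w) = 1/C (H(C, w) = 1/(0 + C) = 1/C)
H(Y(r(4 - 1*3, 3)), 6)*(-395) = -395/(4 - 1*3) = -395/(4 - 3) = -395/1 = 1*(-395) = -395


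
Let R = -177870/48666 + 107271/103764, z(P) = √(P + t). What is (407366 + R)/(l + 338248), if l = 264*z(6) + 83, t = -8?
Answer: 12888499933124199335/10704409396984935468 - 2514227178668810*I*√2/2676102349246233867 ≈ 1.204 - 0.0013287*I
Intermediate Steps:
z(P) = √(-8 + P) (z(P) = √(P - 8) = √(-8 + P))
l = 83 + 264*I*√2 (l = 264*√(-8 + 6) + 83 = 264*√(-2) + 83 = 264*(I*√2) + 83 = 264*I*√2 + 83 = 83 + 264*I*√2 ≈ 83.0 + 373.35*I)
R = -735336233/280543268 (R = -177870*1/48666 + 107271*(1/103764) = -29645/8111 + 35757/34588 = -735336233/280543268 ≈ -2.6211)
(407366 + R)/(l + 338248) = (407366 - 735336233/280543268)/((83 + 264*I*√2) + 338248) = 114283053575855/(280543268*(338331 + 264*I*√2))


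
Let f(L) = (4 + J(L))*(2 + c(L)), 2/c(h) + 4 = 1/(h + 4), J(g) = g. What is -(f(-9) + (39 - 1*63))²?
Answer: -440896/441 ≈ -999.76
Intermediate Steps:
c(h) = 2/(-4 + 1/(4 + h)) (c(h) = 2/(-4 + 1/(h + 4)) = 2/(-4 + 1/(4 + h)))
f(L) = (2 + 2*(-4 - L)/(15 + 4*L))*(4 + L) (f(L) = (4 + L)*(2 + 2*(-4 - L)/(15 + 4*L)) = (2 + 2*(-4 - L)/(15 + 4*L))*(4 + L))
-(f(-9) + (39 - 1*63))² = -(2*(44 + 3*(-9)² + 23*(-9))/(15 + 4*(-9)) + (39 - 1*63))² = -(2*(44 + 3*81 - 207)/(15 - 36) + (39 - 63))² = -(2*(44 + 243 - 207)/(-21) - 24)² = -(2*(-1/21)*80 - 24)² = -(-160/21 - 24)² = -(-664/21)² = -1*440896/441 = -440896/441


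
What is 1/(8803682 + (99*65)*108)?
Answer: 1/9498662 ≈ 1.0528e-7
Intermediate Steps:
1/(8803682 + (99*65)*108) = 1/(8803682 + 6435*108) = 1/(8803682 + 694980) = 1/9498662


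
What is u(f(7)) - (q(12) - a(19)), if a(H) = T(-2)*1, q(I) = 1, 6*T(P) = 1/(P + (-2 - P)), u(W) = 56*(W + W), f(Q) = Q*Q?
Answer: 65843/12 ≈ 5486.9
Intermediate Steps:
f(Q) = Q²
u(W) = 112*W (u(W) = 56*(2*W) = 112*W)
T(P) = -1/12 (T(P) = 1/(6*(P + (-2 - P))) = (⅙)/(-2) = (⅙)*(-½) = -1/12)
a(H) = -1/12 (a(H) = -1/12*1 = -1/12)
u(f(7)) - (q(12) - a(19)) = 112*7² - (1 - 1*(-1/12)) = 112*49 - (1 + 1/12) = 5488 - 1*13/12 = 5488 - 13/12 = 65843/12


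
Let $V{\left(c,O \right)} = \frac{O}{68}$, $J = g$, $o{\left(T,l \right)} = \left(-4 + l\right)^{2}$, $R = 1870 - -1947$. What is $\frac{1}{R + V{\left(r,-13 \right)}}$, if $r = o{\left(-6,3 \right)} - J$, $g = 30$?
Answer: $\frac{68}{259543} \approx 0.000262$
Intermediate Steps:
$R = 3817$ ($R = 1870 + 1947 = 3817$)
$J = 30$
$r = -29$ ($r = \left(-4 + 3\right)^{2} - 30 = \left(-1\right)^{2} - 30 = 1 - 30 = -29$)
$V{\left(c,O \right)} = \frac{O}{68}$ ($V{\left(c,O \right)} = O \frac{1}{68} = \frac{O}{68}$)
$\frac{1}{R + V{\left(r,-13 \right)}} = \frac{1}{3817 + \frac{1}{68} \left(-13\right)} = \frac{1}{3817 - \frac{13}{68}} = \frac{1}{\frac{259543}{68}} = \frac{68}{259543}$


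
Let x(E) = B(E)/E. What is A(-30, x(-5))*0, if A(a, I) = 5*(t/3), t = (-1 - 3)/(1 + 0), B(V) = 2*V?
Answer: 0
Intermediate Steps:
t = -4 (t = -4/1 = -4*1 = -4)
x(E) = 2 (x(E) = (2*E)/E = 2)
A(a, I) = -20/3 (A(a, I) = 5*(-4/3) = -20/3)
A(-30, x(-5))*0 = -20/3*0 = 0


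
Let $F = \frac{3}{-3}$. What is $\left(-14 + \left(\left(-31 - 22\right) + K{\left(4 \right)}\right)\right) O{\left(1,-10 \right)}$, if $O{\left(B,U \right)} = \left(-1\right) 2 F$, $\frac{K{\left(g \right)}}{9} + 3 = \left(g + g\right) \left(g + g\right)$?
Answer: $964$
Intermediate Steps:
$K{\left(g \right)} = -27 + 36 g^{2}$ ($K{\left(g \right)} = -27 + 9 \left(g + g\right) \left(g + g\right) = -27 + 9 \cdot 2 g 2 g = -27 + 9 \cdot 4 g^{2} = -27 + 36 g^{2}$)
$F = -1$ ($F = 3 \left(- \frac{1}{3}\right) = -1$)
$O{\left(B,U \right)} = 2$ ($O{\left(B,U \right)} = \left(-1\right) 2 \left(-1\right) = \left(-2\right) \left(-1\right) = 2$)
$\left(-14 + \left(\left(-31 - 22\right) + K{\left(4 \right)}\right)\right) O{\left(1,-10 \right)} = \left(-14 - \left(80 - 576\right)\right) 2 = \left(-14 + \left(-53 + \left(-27 + 36 \cdot 16\right)\right)\right) 2 = \left(-14 + \left(-53 + \left(-27 + 576\right)\right)\right) 2 = \left(-14 + \left(-53 + 549\right)\right) 2 = \left(-14 + 496\right) 2 = 482 \cdot 2 = 964$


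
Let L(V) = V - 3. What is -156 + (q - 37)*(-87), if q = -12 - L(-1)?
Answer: 3759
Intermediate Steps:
L(V) = -3 + V
q = -8 (q = -12 - (-3 - 1) = -12 - 1*(-4) = -12 + 4 = -8)
-156 + (q - 37)*(-87) = -156 + (-8 - 37)*(-87) = -156 - 45*(-87) = -156 + 3915 = 3759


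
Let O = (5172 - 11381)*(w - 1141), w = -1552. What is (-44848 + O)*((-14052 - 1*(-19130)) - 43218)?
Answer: -636022220460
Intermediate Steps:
O = 16720837 (O = (5172 - 11381)*(-1552 - 1141) = -6209*(-2693) = 16720837)
(-44848 + O)*((-14052 - 1*(-19130)) - 43218) = (-44848 + 16720837)*((-14052 - 1*(-19130)) - 43218) = 16675989*((-14052 + 19130) - 43218) = 16675989*(5078 - 43218) = 16675989*(-38140) = -636022220460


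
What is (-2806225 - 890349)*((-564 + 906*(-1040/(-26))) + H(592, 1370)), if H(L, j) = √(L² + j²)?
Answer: -131878974024 - 7393148*√556841 ≈ -1.3740e+11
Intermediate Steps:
(-2806225 - 890349)*((-564 + 906*(-1040/(-26))) + H(592, 1370)) = (-2806225 - 890349)*((-564 + 906*(-1040/(-26))) + √(592² + 1370²)) = -3696574*((-564 + 906*(-1040*(-1/26))) + √(350464 + 1876900)) = -3696574*((-564 + 906*40) + √2227364) = -3696574*((-564 + 36240) + 2*√556841) = -3696574*(35676 + 2*√556841) = -131878974024 - 7393148*√556841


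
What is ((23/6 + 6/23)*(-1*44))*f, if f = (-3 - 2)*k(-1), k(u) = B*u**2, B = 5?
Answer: 310750/69 ≈ 4503.6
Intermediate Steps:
k(u) = 5*u**2
f = -25 (f = (-3 - 2)*(5*(-1)**2) = -25 ≈ -25.000)
((23/6 + 6/23)*(-1*44))*f = ((23/6 + 6/23)*(-1*44))*(-25) = ((23*(1/6) + 6*(1/23))*(-44))*(-25) = ((23/6 + 6/23)*(-44))*(-25) = ((565/138)*(-44))*(-25) = -12430/69*(-25) = 310750/69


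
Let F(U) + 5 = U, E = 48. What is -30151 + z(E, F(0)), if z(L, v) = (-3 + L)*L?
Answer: -27991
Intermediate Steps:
F(U) = -5 + U
z(L, v) = L*(-3 + L)
-30151 + z(E, F(0)) = -30151 + 48*(-3 + 48) = -30151 + 48*45 = -30151 + 2160 = -27991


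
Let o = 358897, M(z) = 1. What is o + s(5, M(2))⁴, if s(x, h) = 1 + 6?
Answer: 361298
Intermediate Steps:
s(x, h) = 7
o + s(5, M(2))⁴ = 358897 + 7⁴ = 358897 + 2401 = 361298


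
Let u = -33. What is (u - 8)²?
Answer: 1681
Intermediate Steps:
(u - 8)² = (-33 - 8)² = (-41)² = 1681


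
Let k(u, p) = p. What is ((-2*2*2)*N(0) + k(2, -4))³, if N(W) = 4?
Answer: -46656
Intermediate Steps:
((-2*2*2)*N(0) + k(2, -4))³ = ((-2*2*2)*4 - 4)³ = (-4*2*4 - 4)³ = (-8*4 - 4)³ = (-32 - 4)³ = (-36)³ = -46656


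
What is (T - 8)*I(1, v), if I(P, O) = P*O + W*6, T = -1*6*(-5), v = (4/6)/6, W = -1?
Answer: -1166/9 ≈ -129.56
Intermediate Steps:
v = 1/9 (v = (4*(1/6))*(1/6) = (2/3)*(1/6) = 1/9 ≈ 0.11111)
T = 30 (T = -6*(-5) = 30)
I(P, O) = -6 + O*P (I(P, O) = P*O - 1*6 = O*P - 6 = -6 + O*P)
(T - 8)*I(1, v) = (30 - 8)*(-6 + (1/9)*1) = 22*(-6 + 1/9) = 22*(-53/9) = -1166/9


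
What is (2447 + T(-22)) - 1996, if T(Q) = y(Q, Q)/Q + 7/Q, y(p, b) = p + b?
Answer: 9959/22 ≈ 452.68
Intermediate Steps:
y(p, b) = b + p
T(Q) = 2 + 7/Q (T(Q) = (Q + Q)/Q + 7/Q = (2*Q)/Q + 7/Q = 2 + 7/Q)
(2447 + T(-22)) - 1996 = (2447 + (2 + 7/(-22))) - 1996 = (2447 + (2 + 7*(-1/22))) - 1996 = (2447 + (2 - 7/22)) - 1996 = (2447 + 37/22) - 1996 = 53871/22 - 1996 = 9959/22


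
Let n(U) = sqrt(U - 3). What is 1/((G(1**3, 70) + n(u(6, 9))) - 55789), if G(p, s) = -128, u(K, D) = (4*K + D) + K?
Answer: -1/55911 ≈ -1.7886e-5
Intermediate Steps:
u(K, D) = D + 5*K (u(K, D) = (D + 4*K) + K = D + 5*K)
n(U) = sqrt(-3 + U)
1/((G(1**3, 70) + n(u(6, 9))) - 55789) = 1/((-128 + sqrt(-3 + (9 + 5*6))) - 55789) = 1/((-128 + sqrt(-3 + (9 + 30))) - 55789) = 1/((-128 + sqrt(-3 + 39)) - 55789) = 1/((-128 + sqrt(36)) - 55789) = 1/((-128 + 6) - 55789) = 1/(-122 - 55789) = 1/(-55911) = -1/55911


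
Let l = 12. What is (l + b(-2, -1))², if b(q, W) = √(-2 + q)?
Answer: 140 + 48*I ≈ 140.0 + 48.0*I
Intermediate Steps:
(l + b(-2, -1))² = (12 + √(-2 - 2))² = (12 + √(-4))² = (12 + 2*I)²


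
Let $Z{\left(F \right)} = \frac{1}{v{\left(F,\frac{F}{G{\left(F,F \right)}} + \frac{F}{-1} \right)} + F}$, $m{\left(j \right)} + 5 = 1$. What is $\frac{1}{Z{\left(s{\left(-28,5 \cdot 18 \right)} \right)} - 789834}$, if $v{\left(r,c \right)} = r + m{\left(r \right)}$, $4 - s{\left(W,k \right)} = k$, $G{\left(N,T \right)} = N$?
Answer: $- \frac{176}{139010785} \approx -1.2661 \cdot 10^{-6}$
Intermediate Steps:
$m{\left(j \right)} = -4$ ($m{\left(j \right)} = -5 + 1 = -4$)
$s{\left(W,k \right)} = 4 - k$
$v{\left(r,c \right)} = -4 + r$ ($v{\left(r,c \right)} = r - 4 = -4 + r$)
$Z{\left(F \right)} = \frac{1}{-4 + 2 F}$ ($Z{\left(F \right)} = \frac{1}{\left(-4 + F\right) + F} = \frac{1}{-4 + 2 F}$)
$\frac{1}{Z{\left(s{\left(-28,5 \cdot 18 \right)} \right)} - 789834} = \frac{1}{\frac{1}{2 \left(-2 + \left(4 - 5 \cdot 18\right)\right)} - 789834} = \frac{1}{\frac{1}{2 \left(-2 + \left(4 - 90\right)\right)} - 789834} = \frac{1}{\frac{1}{2 \left(-2 - 86\right)} - 789834} = \frac{1}{\frac{1}{2 \left(-88\right)} - 789834} = \frac{1}{\frac{1}{2} \left(- \frac{1}{88}\right) - 789834} = \frac{1}{- \frac{1}{176} - 789834} = \frac{1}{- \frac{139010785}{176}} = - \frac{176}{139010785}$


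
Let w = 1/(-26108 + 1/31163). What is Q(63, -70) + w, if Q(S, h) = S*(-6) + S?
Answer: -256285166108/813603603 ≈ -315.00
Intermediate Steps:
Q(S, h) = -5*S (Q(S, h) = -6*S + S = -5*S)
w = -31163/813603603 (w = 1/(-26108 + 1/31163) = 1/(-813603603/31163) = -31163/813603603 ≈ -3.8302e-5)
Q(63, -70) + w = -5*63 - 31163/813603603 = -315 - 31163/813603603 = -256285166108/813603603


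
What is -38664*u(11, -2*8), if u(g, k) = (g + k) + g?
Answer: -231984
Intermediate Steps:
u(g, k) = k + 2*g
-38664*u(11, -2*8) = -38664*(-2*8 + 2*11) = -38664*(-16 + 22) = -38664*6 = -231984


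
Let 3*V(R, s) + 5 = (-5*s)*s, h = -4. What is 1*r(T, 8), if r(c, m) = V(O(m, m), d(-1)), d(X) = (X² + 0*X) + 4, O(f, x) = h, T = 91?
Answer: -130/3 ≈ -43.333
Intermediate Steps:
O(f, x) = -4
d(X) = 4 + X² (d(X) = (X² + 0) + 4 = X² + 4 = 4 + X²)
V(R, s) = -5/3 - 5*s²/3 (V(R, s) = -5/3 + ((-5*s)*s)/3 = -5/3 + (-5*s²)/3 = -5/3 - 5*s²/3)
r(c, m) = -130/3 (r(c, m) = -5/3 - 5*(4 + (-1)²)²/3 = -5/3 - 5*(4 + 1)²/3 = -5/3 - 5/3*5² = -5/3 - 5/3*25 = -5/3 - 125/3 = -130/3)
1*r(T, 8) = 1*(-130/3) = -130/3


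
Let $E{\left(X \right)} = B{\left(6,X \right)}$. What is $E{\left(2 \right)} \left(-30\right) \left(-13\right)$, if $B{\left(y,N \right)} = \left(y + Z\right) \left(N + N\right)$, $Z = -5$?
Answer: $1560$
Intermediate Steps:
$B{\left(y,N \right)} = 2 N \left(-5 + y\right)$ ($B{\left(y,N \right)} = \left(y - 5\right) \left(N + N\right) = \left(-5 + y\right) 2 N = 2 N \left(-5 + y\right)$)
$E{\left(X \right)} = 2 X$ ($E{\left(X \right)} = 2 X \left(-5 + 6\right) = 2 X 1 = 2 X$)
$E{\left(2 \right)} \left(-30\right) \left(-13\right) = 2 \cdot 2 \left(-30\right) \left(-13\right) = 4 \left(-30\right) \left(-13\right) = \left(-120\right) \left(-13\right) = 1560$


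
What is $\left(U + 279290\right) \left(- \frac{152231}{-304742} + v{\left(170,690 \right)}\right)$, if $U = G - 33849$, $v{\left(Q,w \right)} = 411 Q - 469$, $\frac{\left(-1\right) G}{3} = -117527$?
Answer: $\frac{6323948625196503}{152371} \approx 4.1504 \cdot 10^{10}$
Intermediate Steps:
$G = 352581$ ($G = \left(-3\right) \left(-117527\right) = 352581$)
$v{\left(Q,w \right)} = -469 + 411 Q$
$U = 318732$ ($U = 352581 - 33849 = 318732$)
$\left(U + 279290\right) \left(- \frac{152231}{-304742} + v{\left(170,690 \right)}\right) = \left(318732 + 279290\right) \left(- \frac{152231}{-304742} + \left(-469 + 411 \cdot 170\right)\right) = 598022 \left(\left(-152231\right) \left(- \frac{1}{304742}\right) + \left(-469 + 69870\right)\right) = 598022 \left(\frac{152231}{304742} + 69401\right) = 598022 \cdot \frac{21149551773}{304742} = \frac{6323948625196503}{152371}$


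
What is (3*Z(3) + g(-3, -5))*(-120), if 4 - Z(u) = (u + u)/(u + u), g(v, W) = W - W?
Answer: -1080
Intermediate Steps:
g(v, W) = 0
Z(u) = 3 (Z(u) = 4 - (u + u)/(u + u) = 4 - 2*u/(2*u) = 4 - 2*u*1/(2*u) = 4 - 1*1 = 4 - 1 = 3)
(3*Z(3) + g(-3, -5))*(-120) = (3*3 + 0)*(-120) = (9 + 0)*(-120) = 9*(-120) = -1080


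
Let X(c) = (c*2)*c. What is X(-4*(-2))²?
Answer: 16384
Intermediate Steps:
X(c) = 2*c² (X(c) = (2*c)*c = 2*c²)
X(-4*(-2))² = (2*(-4*(-2))²)² = (2*8²)² = (2*64)² = 128² = 16384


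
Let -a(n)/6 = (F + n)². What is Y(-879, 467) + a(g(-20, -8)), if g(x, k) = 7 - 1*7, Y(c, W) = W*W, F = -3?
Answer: 218035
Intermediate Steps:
Y(c, W) = W²
g(x, k) = 0 (g(x, k) = 7 - 7 = 0)
a(n) = -6*(-3 + n)²
Y(-879, 467) + a(g(-20, -8)) = 467² - 6*(-3 + 0)² = 218089 - 6*(-3)² = 218089 - 6*9 = 218089 - 54 = 218035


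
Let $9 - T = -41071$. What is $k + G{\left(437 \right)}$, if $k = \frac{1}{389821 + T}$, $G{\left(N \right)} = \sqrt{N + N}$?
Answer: $\frac{1}{430901} + \sqrt{874} \approx 29.564$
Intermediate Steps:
$T = 41080$ ($T = 9 - -41071 = 9 + 41071 = 41080$)
$G{\left(N \right)} = \sqrt{2} \sqrt{N}$ ($G{\left(N \right)} = \sqrt{2 N} = \sqrt{2} \sqrt{N}$)
$k = \frac{1}{430901}$ ($k = \frac{1}{389821 + 41080} = \frac{1}{430901} \approx 2.3207 \cdot 10^{-6}$)
$k + G{\left(437 \right)} = \frac{1}{430901} + \sqrt{2} \sqrt{437} = \frac{1}{430901} + \sqrt{874}$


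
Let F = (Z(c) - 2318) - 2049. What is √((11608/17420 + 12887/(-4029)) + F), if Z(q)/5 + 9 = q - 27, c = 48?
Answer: 2*I*√331696578824200785/17546295 ≈ 65.647*I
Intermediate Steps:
Z(q) = -180 + 5*q (Z(q) = -45 + 5*(q - 27) = -45 + 5*(-27 + q) = -45 + (-135 + 5*q) = -180 + 5*q)
F = -4307 (F = ((-180 + 5*48) - 2318) - 2049 = ((-180 + 240) - 2318) - 2049 = (60 - 2318) - 2049 = -2258 - 2049 = -4307)
√((11608/17420 + 12887/(-4029)) + F) = √((11608/17420 + 12887/(-4029)) - 4307) = √((11608*(1/17420) + 12887*(-1/4029)) - 4307) = √((2902/4355 - 12887/4029) - 4307) = √(-44430727/17546295 - 4307) = √(-75616323292/17546295) = 2*I*√331696578824200785/17546295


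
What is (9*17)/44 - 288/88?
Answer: 9/44 ≈ 0.20455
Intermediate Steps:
(9*17)/44 - 288/88 = 153*(1/44) - 288*1/88 = 153/44 - 36/11 = 9/44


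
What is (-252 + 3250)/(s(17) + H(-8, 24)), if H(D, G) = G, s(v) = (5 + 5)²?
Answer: 1499/62 ≈ 24.177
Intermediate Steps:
s(v) = 100 (s(v) = 10² = 100)
(-252 + 3250)/(s(17) + H(-8, 24)) = (-252 + 3250)/(100 + 24) = 2998/124 = 2998*(1/124) = 1499/62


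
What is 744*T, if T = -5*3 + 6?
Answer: -6696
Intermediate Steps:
T = -9 (T = -15 + 6 = -9)
744*T = 744*(-9) = -6696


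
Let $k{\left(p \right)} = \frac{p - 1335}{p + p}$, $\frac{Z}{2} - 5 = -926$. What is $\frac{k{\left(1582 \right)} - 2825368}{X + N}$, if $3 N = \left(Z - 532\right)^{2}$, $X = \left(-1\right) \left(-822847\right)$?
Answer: $- \frac{26818392315}{25642375388} \approx -1.0459$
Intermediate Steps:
$Z = -1842$ ($Z = 10 + 2 \left(-926\right) = 10 - 1852 = -1842$)
$X = 822847$
$k{\left(p \right)} = \frac{-1335 + p}{2 p}$
$N = \frac{5635876}{3}$ ($N = \frac{\left(-1842 - 532\right)^{2}}{3} = \frac{\left(-2374\right)^{2}}{3} = \frac{1}{3} \cdot 5635876 = \frac{5635876}{3} \approx 1.8786 \cdot 10^{6}$)
$\frac{k{\left(1582 \right)} - 2825368}{X + N} = \frac{\frac{-1335 + 1582}{2 \cdot 1582} - 2825368}{822847 + \frac{5635876}{3}} = \frac{\frac{1}{2} \cdot \frac{1}{1582} \cdot 247 - 2825368}{\frac{8104417}{3}} = \left(\frac{247}{3164} - 2825368\right) \frac{3}{8104417} = \left(- \frac{8939464105}{3164}\right) \frac{3}{8104417} = - \frac{26818392315}{25642375388}$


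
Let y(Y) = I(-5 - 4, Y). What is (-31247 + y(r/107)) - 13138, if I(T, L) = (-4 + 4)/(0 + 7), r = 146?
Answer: -44385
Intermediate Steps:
I(T, L) = 0 (I(T, L) = 0/7 = 0*(⅐) = 0)
y(Y) = 0
(-31247 + y(r/107)) - 13138 = (-31247 + 0) - 13138 = -31247 - 13138 = -44385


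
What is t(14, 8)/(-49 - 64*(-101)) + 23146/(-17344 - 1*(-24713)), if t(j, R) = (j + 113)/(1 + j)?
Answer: 2228159713/709082025 ≈ 3.1423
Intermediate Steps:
t(j, R) = (113 + j)/(1 + j)
t(14, 8)/(-49 - 64*(-101)) + 23146/(-17344 - 1*(-24713)) = ((113 + 14)/(1 + 14))/(-49 - 64*(-101)) + 23146/(-17344 - 1*(-24713)) = (127/15)/(-49 + 6464) + 23146/(-17344 + 24713) = ((1/15)*127)/6415 + 23146/7369 = (127/15)*(1/6415) + 23146*(1/7369) = 127/96225 + 23146/7369 = 2228159713/709082025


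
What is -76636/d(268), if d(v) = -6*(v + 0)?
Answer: 19159/402 ≈ 47.659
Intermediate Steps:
d(v) = -6*v
-76636/d(268) = -76636/((-6*268)) = -76636/(-1608) = -76636*(-1/1608) = 19159/402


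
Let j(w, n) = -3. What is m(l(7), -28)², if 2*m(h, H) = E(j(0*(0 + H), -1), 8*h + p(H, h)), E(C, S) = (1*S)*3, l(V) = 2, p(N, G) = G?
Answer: 729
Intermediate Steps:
E(C, S) = 3*S (E(C, S) = S*3 = 3*S)
m(h, H) = 27*h/2 (m(h, H) = (3*(8*h + h))/2 = (3*(9*h))/2 = (27*h)/2 = 27*h/2)
m(l(7), -28)² = ((27/2)*2)² = 27² = 729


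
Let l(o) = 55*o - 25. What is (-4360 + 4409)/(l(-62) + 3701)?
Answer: 7/38 ≈ 0.18421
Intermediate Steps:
l(o) = -25 + 55*o
(-4360 + 4409)/(l(-62) + 3701) = (-4360 + 4409)/((-25 + 55*(-62)) + 3701) = 49/((-25 - 3410) + 3701) = 49/(-3435 + 3701) = 49/266 = 49*(1/266) = 7/38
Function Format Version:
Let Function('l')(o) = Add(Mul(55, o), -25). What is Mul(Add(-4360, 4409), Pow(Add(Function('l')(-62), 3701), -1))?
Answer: Rational(7, 38) ≈ 0.18421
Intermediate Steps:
Function('l')(o) = Add(-25, Mul(55, o))
Mul(Add(-4360, 4409), Pow(Add(Function('l')(-62), 3701), -1)) = Mul(Add(-4360, 4409), Pow(Add(Add(-25, Mul(55, -62)), 3701), -1)) = Mul(49, Pow(Add(Add(-25, -3410), 3701), -1)) = Mul(49, Pow(Add(-3435, 3701), -1)) = Mul(49, Pow(266, -1)) = Mul(49, Rational(1, 266)) = Rational(7, 38)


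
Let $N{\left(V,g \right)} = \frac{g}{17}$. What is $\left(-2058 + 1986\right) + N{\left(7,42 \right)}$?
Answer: $- \frac{1182}{17} \approx -69.529$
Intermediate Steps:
$N{\left(V,g \right)} = \frac{g}{17}$ ($N{\left(V,g \right)} = g \frac{1}{17} = \frac{g}{17}$)
$\left(-2058 + 1986\right) + N{\left(7,42 \right)} = \left(-2058 + 1986\right) + \frac{1}{17} \cdot 42 = -72 + \frac{42}{17} = - \frac{1182}{17}$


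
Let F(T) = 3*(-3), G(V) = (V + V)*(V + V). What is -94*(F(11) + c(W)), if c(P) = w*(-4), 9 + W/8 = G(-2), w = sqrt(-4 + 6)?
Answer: 846 + 376*sqrt(2) ≈ 1377.7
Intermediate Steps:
w = sqrt(2) ≈ 1.4142
G(V) = 4*V**2 (G(V) = (2*V)*(2*V) = 4*V**2)
W = 56 (W = -72 + 8*(4*(-2)**2) = -72 + 8*(4*4) = -72 + 8*16 = -72 + 128 = 56)
F(T) = -9
c(P) = -4*sqrt(2) (c(P) = sqrt(2)*(-4) = -4*sqrt(2))
-94*(F(11) + c(W)) = -94*(-9 - 4*sqrt(2)) = 846 + 376*sqrt(2)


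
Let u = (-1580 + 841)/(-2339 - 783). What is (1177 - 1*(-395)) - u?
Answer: 4907045/3122 ≈ 1571.8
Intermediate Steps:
u = 739/3122 (u = -739/(-3122) = -739*(-1/3122) = 739/3122 ≈ 0.23671)
(1177 - 1*(-395)) - u = (1177 - 1*(-395)) - 1*739/3122 = (1177 + 395) - 739/3122 = 1572 - 739/3122 = 4907045/3122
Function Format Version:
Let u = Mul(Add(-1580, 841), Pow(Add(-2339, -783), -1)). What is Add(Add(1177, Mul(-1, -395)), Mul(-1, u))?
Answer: Rational(4907045, 3122) ≈ 1571.8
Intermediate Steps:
u = Rational(739, 3122) (u = Mul(-739, Pow(-3122, -1)) = Mul(-739, Rational(-1, 3122)) = Rational(739, 3122) ≈ 0.23671)
Add(Add(1177, Mul(-1, -395)), Mul(-1, u)) = Add(Add(1177, Mul(-1, -395)), Mul(-1, Rational(739, 3122))) = Add(Add(1177, 395), Rational(-739, 3122)) = Add(1572, Rational(-739, 3122)) = Rational(4907045, 3122)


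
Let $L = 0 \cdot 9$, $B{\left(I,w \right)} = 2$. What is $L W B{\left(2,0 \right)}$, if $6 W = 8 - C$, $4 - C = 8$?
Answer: $0$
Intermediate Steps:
$C = -4$ ($C = 4 - 8 = -4$)
$L = 0$
$W = 2$ ($W = \frac{8 - -4}{6} = \frac{8 + 4}{6} = \frac{1}{6} \cdot 12 = 2$)
$L W B{\left(2,0 \right)} = 0 \cdot 2 \cdot 2 = 0 \cdot 2 = 0$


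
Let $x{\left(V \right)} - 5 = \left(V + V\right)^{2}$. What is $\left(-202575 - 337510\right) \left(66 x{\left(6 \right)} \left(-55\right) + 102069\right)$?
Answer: $236989838085$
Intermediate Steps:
$x{\left(V \right)} = 5 + 4 V^{2}$ ($x{\left(V \right)} = 5 + \left(V + V\right)^{2} = 5 + \left(2 V\right)^{2} = 5 + 4 V^{2}$)
$\left(-202575 - 337510\right) \left(66 x{\left(6 \right)} \left(-55\right) + 102069\right) = \left(-202575 - 337510\right) \left(66 \left(5 + 4 \cdot 6^{2}\right) \left(-55\right) + 102069\right) = - 540085 \left(66 \left(5 + 4 \cdot 36\right) \left(-55\right) + 102069\right) = - 540085 \left(66 \left(5 + 144\right) \left(-55\right) + 102069\right) = - 540085 \left(66 \cdot 149 \left(-55\right) + 102069\right) = - 540085 \left(9834 \left(-55\right) + 102069\right) = - 540085 \left(-540870 + 102069\right) = \left(-540085\right) \left(-438801\right) = 236989838085$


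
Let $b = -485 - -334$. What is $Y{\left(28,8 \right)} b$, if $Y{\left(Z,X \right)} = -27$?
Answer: $4077$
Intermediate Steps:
$b = -151$ ($b = -485 + 334 = -151$)
$Y{\left(28,8 \right)} b = \left(-27\right) \left(-151\right) = 4077$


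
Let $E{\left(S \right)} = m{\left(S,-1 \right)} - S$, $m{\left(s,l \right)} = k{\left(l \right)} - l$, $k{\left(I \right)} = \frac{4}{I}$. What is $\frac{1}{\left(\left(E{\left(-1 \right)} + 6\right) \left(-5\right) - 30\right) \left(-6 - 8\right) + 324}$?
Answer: $\frac{1}{1024} \approx 0.00097656$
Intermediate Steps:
$m{\left(s,l \right)} = - l + \frac{4}{l}$ ($m{\left(s,l \right)} = \frac{4}{l} - l = - l + \frac{4}{l}$)
$E{\left(S \right)} = -3 - S$ ($E{\left(S \right)} = \left(\left(-1\right) \left(-1\right) + \frac{4}{-1}\right) - S = \left(1 + 4 \left(-1\right)\right) - S = \left(1 - 4\right) - S = -3 - S$)
$\frac{1}{\left(\left(E{\left(-1 \right)} + 6\right) \left(-5\right) - 30\right) \left(-6 - 8\right) + 324} = \frac{1}{\left(\left(\left(-3 - -1\right) + 6\right) \left(-5\right) - 30\right) \left(-6 - 8\right) + 324} = \frac{1}{\left(\left(\left(-3 + 1\right) + 6\right) \left(-5\right) - 30\right) \left(-14\right) + 324} = \frac{1}{\left(\left(-2 + 6\right) \left(-5\right) - 30\right) \left(-14\right) + 324} = \frac{1}{\left(4 \left(-5\right) - 30\right) \left(-14\right) + 324} = \frac{1}{\left(-20 - 30\right) \left(-14\right) + 324} = \frac{1}{\left(-50\right) \left(-14\right) + 324} = \frac{1}{700 + 324} = \frac{1}{1024}$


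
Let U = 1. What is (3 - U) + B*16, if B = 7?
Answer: 114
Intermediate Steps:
(3 - U) + B*16 = (3 - 1*1) + 7*16 = (3 - 1) + 112 = 2 + 112 = 114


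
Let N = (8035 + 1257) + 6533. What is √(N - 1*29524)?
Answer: I*√13699 ≈ 117.04*I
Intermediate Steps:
N = 15825 (N = 9292 + 6533 = 15825)
√(N - 1*29524) = √(15825 - 1*29524) = √(15825 - 29524) = √(-13699) = I*√13699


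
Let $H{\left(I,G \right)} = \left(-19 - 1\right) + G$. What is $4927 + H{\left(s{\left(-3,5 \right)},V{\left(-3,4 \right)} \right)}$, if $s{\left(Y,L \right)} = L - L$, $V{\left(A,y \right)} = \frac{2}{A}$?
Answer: $\frac{14719}{3} \approx 4906.3$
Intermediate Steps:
$s{\left(Y,L \right)} = 0$
$H{\left(I,G \right)} = -20 + G$
$4927 + H{\left(s{\left(-3,5 \right)},V{\left(-3,4 \right)} \right)} = 4927 - \left(20 - \frac{2}{-3}\right) = 4927 + \left(-20 + 2 \left(- \frac{1}{3}\right)\right) = 4927 - \frac{62}{3} = \frac{14719}{3}$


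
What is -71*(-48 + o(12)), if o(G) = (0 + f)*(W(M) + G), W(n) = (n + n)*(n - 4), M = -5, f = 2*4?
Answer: -54528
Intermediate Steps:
f = 8
W(n) = 2*n*(-4 + n) (W(n) = (2*n)*(-4 + n) = 2*n*(-4 + n))
o(G) = 720 + 8*G (o(G) = (0 + 8)*(2*(-5)*(-4 - 5) + G) = 8*(2*(-5)*(-9) + G) = 8*(90 + G) = 720 + 8*G)
-71*(-48 + o(12)) = -71*(-48 + (720 + 8*12)) = -71*(-48 + (720 + 96)) = -71*(-48 + 816) = -71*768 = -54528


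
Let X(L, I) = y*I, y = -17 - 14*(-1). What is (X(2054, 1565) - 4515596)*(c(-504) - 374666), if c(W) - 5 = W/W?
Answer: 1693572226060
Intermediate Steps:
c(W) = 6 (c(W) = 5 + W/W = 5 + 1 = 6)
y = -3 (y = -17 + 14 = -3)
X(L, I) = -3*I
(X(2054, 1565) - 4515596)*(c(-504) - 374666) = (-3*1565 - 4515596)*(6 - 374666) = (-4695 - 4515596)*(-374660) = -4520291*(-374660) = 1693572226060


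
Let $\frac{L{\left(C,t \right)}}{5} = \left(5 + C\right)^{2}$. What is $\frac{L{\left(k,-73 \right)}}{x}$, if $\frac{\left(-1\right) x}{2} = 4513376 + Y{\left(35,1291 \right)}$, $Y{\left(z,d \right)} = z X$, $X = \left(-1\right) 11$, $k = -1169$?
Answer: $- \frac{3387240}{4512991} \approx -0.75055$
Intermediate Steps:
$X = -11$
$L{\left(C,t \right)} = 5 \left(5 + C\right)^{2}$
$Y{\left(z,d \right)} = - 11 z$ ($Y{\left(z,d \right)} = z \left(-11\right) = - 11 z$)
$x = -9025982$ ($x = - 2 \left(4513376 - 385\right) = \left(-2\right) 4512991 = -9025982$)
$\frac{L{\left(k,-73 \right)}}{x} = \frac{5 \left(5 - 1169\right)^{2}}{-9025982} = 5 \left(-1164\right)^{2} \left(- \frac{1}{9025982}\right) = 5 \cdot 1354896 \left(- \frac{1}{9025982}\right) = 6774480 \left(- \frac{1}{9025982}\right) = - \frac{3387240}{4512991}$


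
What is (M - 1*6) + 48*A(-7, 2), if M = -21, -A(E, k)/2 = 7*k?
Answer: -1371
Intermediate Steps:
A(E, k) = -14*k
(M - 1*6) + 48*A(-7, 2) = (-21 - 1*6) + 48*(-14*2) = (-21 - 6) + 48*(-28) = -27 - 1344 = -1371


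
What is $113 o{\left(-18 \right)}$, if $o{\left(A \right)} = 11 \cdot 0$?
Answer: $0$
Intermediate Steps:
$o{\left(A \right)} = 0$
$113 o{\left(-18 \right)} = 113 \cdot 0 = 0$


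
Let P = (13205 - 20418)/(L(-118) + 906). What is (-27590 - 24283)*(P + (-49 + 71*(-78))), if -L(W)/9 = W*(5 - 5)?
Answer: 87648684185/302 ≈ 2.9023e+8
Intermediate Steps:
L(W) = 0 (L(W) = -9*W*(5 - 5) = -9*W*0 = -9*0 = 0)
P = -7213/906 (P = (13205 - 20418)/(0 + 906) = -7213/906 ≈ -7.9614)
(-27590 - 24283)*(P + (-49 + 71*(-78))) = (-27590 - 24283)*(-7213/906 + (-49 + 71*(-78))) = -51873*(-7213/906 + (-49 - 5538)) = -51873*(-7213/906 - 5587) = -51873*(-5069035/906) = 87648684185/302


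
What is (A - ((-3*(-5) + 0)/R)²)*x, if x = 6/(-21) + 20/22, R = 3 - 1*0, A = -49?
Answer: -3552/77 ≈ -46.130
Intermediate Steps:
R = 3 (R = 3 + 0 = 3)
x = 48/77 (x = 6*(-1/21) + 20*(1/22) = -2/7 + 10/11 = 48/77 ≈ 0.62338)
(A - ((-3*(-5) + 0)/R)²)*x = (-49 - ((-3*(-5) + 0)/3)²)*(48/77) = (-49 - ((15 + 0)*(⅓))²)*(48/77) = (-49 - (15*(⅓))²)*(48/77) = (-49 - 1*5²)*(48/77) = (-49 - 1*25)*(48/77) = (-49 - 25)*(48/77) = -74*48/77 = -3552/77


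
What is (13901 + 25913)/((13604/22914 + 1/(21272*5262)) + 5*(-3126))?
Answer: -895758705552096/351639542810615 ≈ -2.5474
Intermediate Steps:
(13901 + 25913)/((13604/22914 + 1/(21272*5262)) + 5*(-3126)) = 39814/((13604*(1/22914) + (1/21272)*(1/5262)) - 15630) = 39814/((358/603 + 1/111933264) - 15630) = 39814/(13357369705/22498586064 - 15630) = 39814/(-351639542810615/22498586064) = 39814*(-22498586064/351639542810615) = -895758705552096/351639542810615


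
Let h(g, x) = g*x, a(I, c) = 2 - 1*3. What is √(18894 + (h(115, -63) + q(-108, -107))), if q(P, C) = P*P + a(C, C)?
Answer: 4*√1457 ≈ 152.68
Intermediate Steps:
a(I, c) = -1 (a(I, c) = 2 - 3 = -1)
q(P, C) = -1 + P² (q(P, C) = P*P - 1 = P² - 1 = -1 + P²)
√(18894 + (h(115, -63) + q(-108, -107))) = √(18894 + (115*(-63) + (-1 + (-108)²))) = √(18894 + (-7245 + (-1 + 11664))) = √(18894 + (-7245 + 11663)) = √(18894 + 4418) = √23312 = 4*√1457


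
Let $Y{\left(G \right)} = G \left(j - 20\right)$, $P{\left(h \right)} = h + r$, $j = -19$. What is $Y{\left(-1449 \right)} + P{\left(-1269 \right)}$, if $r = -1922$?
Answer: $53320$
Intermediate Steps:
$P{\left(h \right)} = -1922 + h$ ($P{\left(h \right)} = h - 1922 = -1922 + h$)
$Y{\left(G \right)} = - 39 G$ ($Y{\left(G \right)} = G \left(-19 - 20\right) = G \left(-39\right) = - 39 G$)
$Y{\left(-1449 \right)} + P{\left(-1269 \right)} = \left(-39\right) \left(-1449\right) - 3191 = 56511 - 3191 = 53320$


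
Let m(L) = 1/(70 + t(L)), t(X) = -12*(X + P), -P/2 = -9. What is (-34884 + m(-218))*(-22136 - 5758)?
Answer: 1201722041613/1235 ≈ 9.7305e+8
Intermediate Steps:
P = 18 (P = -2*(-9) = 18)
t(X) = -216 - 12*X (t(X) = -12*(X + 18) = -12*(18 + X) = -216 - 12*X)
m(L) = 1/(-146 - 12*L) (m(L) = 1/(70 + (-216 - 12*L)) = 1/(-146 - 12*L))
(-34884 + m(-218))*(-22136 - 5758) = (-34884 - 1/(146 + 12*(-218)))*(-22136 - 5758) = (-34884 - 1/(146 - 2616))*(-27894) = (-34884 - 1/(-2470))*(-27894) = (-34884 - 1*(-1/2470))*(-27894) = (-34884 + 1/2470)*(-27894) = -86163479/2470*(-27894) = 1201722041613/1235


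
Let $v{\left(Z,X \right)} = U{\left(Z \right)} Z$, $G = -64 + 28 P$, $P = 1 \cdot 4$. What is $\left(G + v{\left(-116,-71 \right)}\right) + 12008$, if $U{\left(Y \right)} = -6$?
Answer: $12752$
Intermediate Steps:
$P = 4$
$G = 48$ ($G = -64 + 28 \cdot 4 = -64 + 112 = 48$)
$v{\left(Z,X \right)} = - 6 Z$
$\left(G + v{\left(-116,-71 \right)}\right) + 12008 = \left(48 - -696\right) + 12008 = \left(48 + 696\right) + 12008 = 744 + 12008 = 12752$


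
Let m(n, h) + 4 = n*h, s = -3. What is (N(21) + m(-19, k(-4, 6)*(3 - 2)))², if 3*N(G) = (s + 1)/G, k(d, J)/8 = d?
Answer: 1447802500/3969 ≈ 3.6478e+5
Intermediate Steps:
k(d, J) = 8*d
N(G) = -2/(3*G) (N(G) = ((-3 + 1)/G)/3 = (-2/G)/3 = -2/(3*G))
m(n, h) = -4 + h*n (m(n, h) = -4 + n*h = -4 + h*n)
(N(21) + m(-19, k(-4, 6)*(3 - 2)))² = (-⅔/21 + (-4 + ((8*(-4))*(3 - 2))*(-19)))² = (-⅔*1/21 + (-4 - 32*1*(-19)))² = (-2/63 + (-4 - 32*(-19)))² = (-2/63 + (-4 + 608))² = (-2/63 + 604)² = (38050/63)² = 1447802500/3969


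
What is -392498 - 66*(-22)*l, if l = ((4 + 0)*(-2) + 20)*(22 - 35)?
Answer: -619010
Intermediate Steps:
l = -156 (l = (4*(-2) + 20)*(-13) = (-8 + 20)*(-13) = 12*(-13) = -156)
-392498 - 66*(-22)*l = -392498 - 66*(-22)*(-156) = -392498 - (-1452)*(-156) = -392498 - 1*226512 = -392498 - 226512 = -619010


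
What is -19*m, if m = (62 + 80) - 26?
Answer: -2204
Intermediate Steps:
m = 116 (m = 142 - 26 = 116)
-19*m = -19*116 = -2204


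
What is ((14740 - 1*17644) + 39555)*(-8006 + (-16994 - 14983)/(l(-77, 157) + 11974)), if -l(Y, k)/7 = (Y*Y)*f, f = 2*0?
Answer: -3514677735471/11974 ≈ -2.9353e+8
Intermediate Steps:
f = 0
l(Y, k) = 0 (l(Y, k) = -7*Y*Y*0 = -7*Y²*0 = -7*0 = 0)
((14740 - 1*17644) + 39555)*(-8006 + (-16994 - 14983)/(l(-77, 157) + 11974)) = ((14740 - 1*17644) + 39555)*(-8006 + (-16994 - 14983)/(0 + 11974)) = ((14740 - 17644) + 39555)*(-8006 - 31977/11974) = (-2904 + 39555)*(-8006 - 31977*1/11974) = 36651*(-8006 - 31977/11974) = 36651*(-95895821/11974) = -3514677735471/11974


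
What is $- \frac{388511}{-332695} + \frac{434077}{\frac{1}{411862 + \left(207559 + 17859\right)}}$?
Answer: $\frac{92032948936747711}{332695} \approx 2.7663 \cdot 10^{11}$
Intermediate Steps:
$- \frac{388511}{-332695} + \frac{434077}{\frac{1}{411862 + \left(207559 + 17859\right)}} = \left(-388511\right) \left(- \frac{1}{332695}\right) + \frac{434077}{\frac{1}{411862 + 225418}} = \frac{388511}{332695} + \frac{434077}{\frac{1}{637280}} = \frac{388511}{332695} + 434077 \frac{1}{\frac{1}{637280}} = \frac{388511}{332695} + 434077 \cdot 637280 = \frac{388511}{332695} + 276628590560 = \frac{92032948936747711}{332695}$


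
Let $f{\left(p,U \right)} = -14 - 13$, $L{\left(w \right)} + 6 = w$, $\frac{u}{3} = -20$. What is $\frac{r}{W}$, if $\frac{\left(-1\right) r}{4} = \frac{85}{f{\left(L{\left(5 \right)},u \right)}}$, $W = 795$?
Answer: $\frac{68}{4293} \approx 0.01584$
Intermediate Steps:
$u = -60$ ($u = 3 \left(-20\right) = -60$)
$L{\left(w \right)} = -6 + w$
$f{\left(p,U \right)} = -27$
$r = \frac{340}{27}$ ($r = - 4 \frac{85}{-27} = - 4 \cdot 85 \left(- \frac{1}{27}\right) = \left(-4\right) \left(- \frac{85}{27}\right) = \frac{340}{27} \approx 12.593$)
$\frac{r}{W} = \frac{340}{27 \cdot 795} = \frac{340}{27} \cdot \frac{1}{795} = \frac{68}{4293}$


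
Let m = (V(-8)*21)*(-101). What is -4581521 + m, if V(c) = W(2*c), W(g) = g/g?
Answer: -4583642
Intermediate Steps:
W(g) = 1
V(c) = 1
m = -2121 (m = (1*21)*(-101) = 21*(-101) = -2121)
-4581521 + m = -4581521 - 2121 = -4583642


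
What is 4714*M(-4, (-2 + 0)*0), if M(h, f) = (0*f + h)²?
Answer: 75424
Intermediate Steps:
M(h, f) = h² (M(h, f) = (0 + h)² = h²)
4714*M(-4, (-2 + 0)*0) = 4714*(-4)² = 4714*16 = 75424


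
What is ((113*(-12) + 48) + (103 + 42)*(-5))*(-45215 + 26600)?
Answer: 37844295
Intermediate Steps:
((113*(-12) + 48) + (103 + 42)*(-5))*(-45215 + 26600) = ((-1356 + 48) + 145*(-5))*(-18615) = (-1308 - 725)*(-18615) = -2033*(-18615) = 37844295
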